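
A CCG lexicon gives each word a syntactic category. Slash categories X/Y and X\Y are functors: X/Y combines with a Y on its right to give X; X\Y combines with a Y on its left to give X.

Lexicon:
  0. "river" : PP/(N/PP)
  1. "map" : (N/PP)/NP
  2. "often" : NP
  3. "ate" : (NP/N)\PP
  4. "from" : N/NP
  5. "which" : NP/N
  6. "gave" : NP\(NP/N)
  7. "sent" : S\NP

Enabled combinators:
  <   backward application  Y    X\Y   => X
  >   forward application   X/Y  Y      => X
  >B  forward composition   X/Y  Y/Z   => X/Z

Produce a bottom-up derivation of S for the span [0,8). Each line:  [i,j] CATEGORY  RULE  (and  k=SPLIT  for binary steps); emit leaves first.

[0,8] S   <
  [0,7] NP   >
    [0,4] NP/N   <
      [0,3] PP   >
        [0,1] "river" : PP/(N/PP)
        [1,3] N/PP   >
          [1,2] "map" : (N/PP)/NP
          [2,3] "often" : NP
      [3,4] "ate" : (NP/N)\PP
    [4,7] N   >
      [4,5] "from" : N/NP
      [5,7] NP   <
        [5,6] "which" : NP/N
        [6,7] "gave" : NP\(NP/N)
  [7,8] "sent" : S\NP

[0,1] PP/(N/PP)  lex  "river"
[1,2] (N/PP)/NP  lex  "map"
[2,3] NP  lex  "often"
[1,3] N/PP  >  k=2
[0,3] PP  >  k=1
[3,4] (NP/N)\PP  lex  "ate"
[0,4] NP/N  <  k=3
[4,5] N/NP  lex  "from"
[5,6] NP/N  lex  "which"
[6,7] NP\(NP/N)  lex  "gave"
[5,7] NP  <  k=6
[4,7] N  >  k=5
[0,7] NP  >  k=4
[7,8] S\NP  lex  "sent"
[0,8] S  <  k=7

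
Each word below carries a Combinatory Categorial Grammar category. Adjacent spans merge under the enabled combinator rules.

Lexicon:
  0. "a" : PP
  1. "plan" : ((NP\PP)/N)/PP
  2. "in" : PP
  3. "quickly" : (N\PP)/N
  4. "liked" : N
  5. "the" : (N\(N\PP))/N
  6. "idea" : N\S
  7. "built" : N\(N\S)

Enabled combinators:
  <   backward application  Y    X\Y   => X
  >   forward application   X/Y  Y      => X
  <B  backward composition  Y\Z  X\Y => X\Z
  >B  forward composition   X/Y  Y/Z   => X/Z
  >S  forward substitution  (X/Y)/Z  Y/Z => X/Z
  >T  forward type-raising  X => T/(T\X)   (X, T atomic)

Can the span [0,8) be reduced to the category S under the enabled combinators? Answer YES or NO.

PP ((NP\PP)/N)/PP PP (N\PP)/N N (N\(N\PP))/N N\S N\(N\S)
CKY chart[0,8] = {N/(N\NP), NP, NP/(NP\NP), NP/(N\N), PP/(PP\NP), S/(S\NP)}; S ∉ chart

NO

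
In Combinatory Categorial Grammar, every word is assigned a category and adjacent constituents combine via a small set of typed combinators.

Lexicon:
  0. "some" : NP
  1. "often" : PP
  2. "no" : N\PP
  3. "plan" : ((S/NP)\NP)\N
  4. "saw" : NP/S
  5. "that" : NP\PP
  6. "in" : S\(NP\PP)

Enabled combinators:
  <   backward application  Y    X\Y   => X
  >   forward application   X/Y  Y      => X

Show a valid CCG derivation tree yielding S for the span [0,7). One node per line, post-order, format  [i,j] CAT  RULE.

[0,7] S   >
  [0,4] S/NP   <
    [0,1] "some" : NP
    [1,4] (S/NP)\NP   <
      [1,3] N   <
        [1,2] "often" : PP
        [2,3] "no" : N\PP
      [3,4] "plan" : ((S/NP)\NP)\N
  [4,7] NP   >
    [4,5] "saw" : NP/S
    [5,7] S   <
      [5,6] "that" : NP\PP
      [6,7] "in" : S\(NP\PP)

[0,1] NP  lex  "some"
[1,2] PP  lex  "often"
[2,3] N\PP  lex  "no"
[1,3] N  <  k=2
[3,4] ((S/NP)\NP)\N  lex  "plan"
[1,4] (S/NP)\NP  <  k=3
[0,4] S/NP  <  k=1
[4,5] NP/S  lex  "saw"
[5,6] NP\PP  lex  "that"
[6,7] S\(NP\PP)  lex  "in"
[5,7] S  <  k=6
[4,7] NP  >  k=5
[0,7] S  >  k=4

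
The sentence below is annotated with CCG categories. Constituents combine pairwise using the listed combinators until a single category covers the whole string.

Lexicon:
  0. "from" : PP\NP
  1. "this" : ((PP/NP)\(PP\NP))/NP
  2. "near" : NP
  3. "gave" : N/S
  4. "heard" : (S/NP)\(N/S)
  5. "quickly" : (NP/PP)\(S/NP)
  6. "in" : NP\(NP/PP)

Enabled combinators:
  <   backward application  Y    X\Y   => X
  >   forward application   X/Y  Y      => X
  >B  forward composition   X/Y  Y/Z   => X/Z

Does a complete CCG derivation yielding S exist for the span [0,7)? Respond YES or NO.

PP\NP ((PP/NP)\(PP\NP))/NP NP N/S (S/NP)\(N/S) (NP/PP)\(S/NP) NP\(NP/PP)
CKY chart[0,7] = {PP}; S ∉ chart

NO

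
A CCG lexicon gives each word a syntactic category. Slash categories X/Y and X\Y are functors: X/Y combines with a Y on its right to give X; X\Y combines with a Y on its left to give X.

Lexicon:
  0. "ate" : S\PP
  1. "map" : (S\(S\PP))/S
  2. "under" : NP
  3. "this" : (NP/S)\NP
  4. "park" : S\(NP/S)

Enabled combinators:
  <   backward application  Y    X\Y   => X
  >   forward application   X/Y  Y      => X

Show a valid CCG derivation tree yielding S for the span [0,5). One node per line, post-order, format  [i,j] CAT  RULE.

[0,5] S   <
  [0,1] "ate" : S\PP
  [1,5] S\(S\PP)   >
    [1,2] "map" : (S\(S\PP))/S
    [2,5] S   <
      [2,4] NP/S   <
        [2,3] "under" : NP
        [3,4] "this" : (NP/S)\NP
      [4,5] "park" : S\(NP/S)

[0,1] S\PP  lex  "ate"
[1,2] (S\(S\PP))/S  lex  "map"
[2,3] NP  lex  "under"
[3,4] (NP/S)\NP  lex  "this"
[2,4] NP/S  <  k=3
[4,5] S\(NP/S)  lex  "park"
[2,5] S  <  k=4
[1,5] S\(S\PP)  >  k=2
[0,5] S  <  k=1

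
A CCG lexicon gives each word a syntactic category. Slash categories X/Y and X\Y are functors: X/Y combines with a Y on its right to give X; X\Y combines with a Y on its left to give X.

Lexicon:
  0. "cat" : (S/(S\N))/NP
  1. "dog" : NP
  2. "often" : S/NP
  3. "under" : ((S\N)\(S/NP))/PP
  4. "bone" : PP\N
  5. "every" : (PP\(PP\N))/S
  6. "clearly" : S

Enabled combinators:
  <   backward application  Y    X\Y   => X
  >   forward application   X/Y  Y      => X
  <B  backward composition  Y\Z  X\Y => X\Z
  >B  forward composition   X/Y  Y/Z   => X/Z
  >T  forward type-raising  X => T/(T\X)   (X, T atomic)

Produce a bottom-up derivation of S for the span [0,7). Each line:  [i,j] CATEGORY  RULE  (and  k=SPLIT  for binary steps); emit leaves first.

[0,1] (S/(S\N))/NP  lex  "cat"
[1,2] NP  lex  "dog"
[0,2] S/(S\N)  >  k=1
[2,3] S/NP  lex  "often"
[3,4] ((S\N)\(S/NP))/PP  lex  "under"
[4,5] PP\N  lex  "bone"
[5,6] (PP\(PP\N))/S  lex  "every"
[6,7] S  lex  "clearly"
[5,7] PP\(PP\N)  >  k=6
[4,7] PP  <  k=5
[3,7] (S\N)\(S/NP)  >  k=4
[2,7] S\N  <  k=3
[0,7] S  >  k=2

[0,7] S   >
  [0,2] S/(S\N)   >
    [0,1] "cat" : (S/(S\N))/NP
    [1,2] "dog" : NP
  [2,7] S\N   <
    [2,3] "often" : S/NP
    [3,7] (S\N)\(S/NP)   >
      [3,4] "under" : ((S\N)\(S/NP))/PP
      [4,7] PP   <
        [4,5] "bone" : PP\N
        [5,7] PP\(PP\N)   >
          [5,6] "every" : (PP\(PP\N))/S
          [6,7] "clearly" : S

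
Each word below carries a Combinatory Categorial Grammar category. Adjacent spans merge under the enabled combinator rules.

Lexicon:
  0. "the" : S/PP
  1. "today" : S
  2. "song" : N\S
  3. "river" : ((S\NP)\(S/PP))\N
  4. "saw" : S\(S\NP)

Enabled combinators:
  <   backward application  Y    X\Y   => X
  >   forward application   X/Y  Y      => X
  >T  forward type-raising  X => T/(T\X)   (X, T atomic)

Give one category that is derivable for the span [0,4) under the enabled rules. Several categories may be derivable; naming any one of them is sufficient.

[0,5] S   <
  [0,4] S\NP   <
    [0,1] "the" : S/PP
    [1,4] (S\NP)\(S/PP)   <
      [1,3] N   <
        [1,2] "today" : S
        [2,3] "song" : N\S
      [3,4] "river" : ((S\NP)\(S/PP))\N
  [4,5] "saw" : S\(S\NP)

S\NP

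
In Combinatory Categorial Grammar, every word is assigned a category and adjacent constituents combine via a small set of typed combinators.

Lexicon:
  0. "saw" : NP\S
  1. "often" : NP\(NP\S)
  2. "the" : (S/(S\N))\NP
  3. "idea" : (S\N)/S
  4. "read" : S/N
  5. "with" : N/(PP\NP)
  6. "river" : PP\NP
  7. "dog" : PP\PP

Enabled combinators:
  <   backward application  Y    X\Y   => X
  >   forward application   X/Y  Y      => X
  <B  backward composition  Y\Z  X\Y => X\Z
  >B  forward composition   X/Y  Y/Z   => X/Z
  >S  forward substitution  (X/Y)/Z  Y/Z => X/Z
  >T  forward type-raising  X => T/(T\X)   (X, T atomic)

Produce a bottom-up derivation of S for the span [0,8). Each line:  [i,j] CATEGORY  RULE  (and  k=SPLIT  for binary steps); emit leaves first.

[0,1] NP\S  lex  "saw"
[1,2] NP\(NP\S)  lex  "often"
[0,2] NP  <  k=1
[2,3] (S/(S\N))\NP  lex  "the"
[0,3] S/(S\N)  <  k=2
[3,4] (S\N)/S  lex  "idea"
[4,5] S/N  lex  "read"
[5,6] N/(PP\NP)  lex  "with"
[6,7] PP\NP  lex  "river"
[7,8] PP\PP  lex  "dog"
[6,8] PP\NP  <B  k=7
[5,8] N  >  k=6
[4,8] S  >  k=5
[3,8] S\N  >  k=4
[0,8] S  >  k=3

[0,8] S   >
  [0,3] S/(S\N)   <
    [0,2] NP   <
      [0,1] "saw" : NP\S
      [1,2] "often" : NP\(NP\S)
    [2,3] "the" : (S/(S\N))\NP
  [3,8] S\N   >
    [3,4] "idea" : (S\N)/S
    [4,8] S   >
      [4,5] "read" : S/N
      [5,8] N   >
        [5,6] "with" : N/(PP\NP)
        [6,8] PP\NP   <B
          [6,7] "river" : PP\NP
          [7,8] "dog" : PP\PP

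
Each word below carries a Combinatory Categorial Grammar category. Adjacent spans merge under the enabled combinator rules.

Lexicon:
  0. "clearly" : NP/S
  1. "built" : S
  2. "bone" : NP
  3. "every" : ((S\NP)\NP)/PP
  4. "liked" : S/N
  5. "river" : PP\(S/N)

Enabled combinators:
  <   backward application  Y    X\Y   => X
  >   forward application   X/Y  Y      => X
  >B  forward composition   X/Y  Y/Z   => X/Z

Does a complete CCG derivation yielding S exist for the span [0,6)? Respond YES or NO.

YES

[0,6] S   <
  [0,2] NP   >
    [0,1] "clearly" : NP/S
    [1,2] "built" : S
  [2,6] S\NP   <
    [2,3] "bone" : NP
    [3,6] (S\NP)\NP   >
      [3,4] "every" : ((S\NP)\NP)/PP
      [4,6] PP   <
        [4,5] "liked" : S/N
        [5,6] "river" : PP\(S/N)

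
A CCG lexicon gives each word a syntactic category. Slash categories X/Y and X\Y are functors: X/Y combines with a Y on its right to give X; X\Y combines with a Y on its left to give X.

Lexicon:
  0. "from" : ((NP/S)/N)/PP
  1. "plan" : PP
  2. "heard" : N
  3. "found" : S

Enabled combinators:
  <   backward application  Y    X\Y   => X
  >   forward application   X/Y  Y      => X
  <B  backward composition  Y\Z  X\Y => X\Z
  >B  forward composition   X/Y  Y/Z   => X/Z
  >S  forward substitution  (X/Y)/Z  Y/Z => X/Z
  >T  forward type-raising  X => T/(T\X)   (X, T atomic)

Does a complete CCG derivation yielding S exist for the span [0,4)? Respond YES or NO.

NO

((NP/S)/N)/PP PP N S
CKY chart[0,4] = {N/(N\NP), NP, NP/(NP\NP), NP/(S\S), PP/(PP\NP), S/(S\NP)}; S ∉ chart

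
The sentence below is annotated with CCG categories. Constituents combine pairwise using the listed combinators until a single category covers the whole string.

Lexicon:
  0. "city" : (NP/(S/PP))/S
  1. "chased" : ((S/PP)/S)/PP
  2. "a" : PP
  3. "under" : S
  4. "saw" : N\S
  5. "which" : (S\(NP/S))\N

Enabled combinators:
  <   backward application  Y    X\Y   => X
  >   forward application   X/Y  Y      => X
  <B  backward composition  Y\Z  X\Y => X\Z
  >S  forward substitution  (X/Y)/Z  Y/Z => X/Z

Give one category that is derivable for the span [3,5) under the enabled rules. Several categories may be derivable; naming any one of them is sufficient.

[0,6] S   <
  [0,3] NP/S   >S
    [0,1] "city" : (NP/(S/PP))/S
    [1,3] (S/PP)/S   >
      [1,2] "chased" : ((S/PP)/S)/PP
      [2,3] "a" : PP
  [3,6] S\(NP/S)   <
    [3,5] N   <
      [3,4] "under" : S
      [4,5] "saw" : N\S
    [5,6] "which" : (S\(NP/S))\N

N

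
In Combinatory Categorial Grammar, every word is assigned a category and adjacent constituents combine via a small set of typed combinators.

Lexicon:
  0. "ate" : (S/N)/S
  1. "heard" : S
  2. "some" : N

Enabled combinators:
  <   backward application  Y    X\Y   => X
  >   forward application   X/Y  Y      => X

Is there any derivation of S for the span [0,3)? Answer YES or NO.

YES

[0,3] S   >
  [0,2] S/N   >
    [0,1] "ate" : (S/N)/S
    [1,2] "heard" : S
  [2,3] "some" : N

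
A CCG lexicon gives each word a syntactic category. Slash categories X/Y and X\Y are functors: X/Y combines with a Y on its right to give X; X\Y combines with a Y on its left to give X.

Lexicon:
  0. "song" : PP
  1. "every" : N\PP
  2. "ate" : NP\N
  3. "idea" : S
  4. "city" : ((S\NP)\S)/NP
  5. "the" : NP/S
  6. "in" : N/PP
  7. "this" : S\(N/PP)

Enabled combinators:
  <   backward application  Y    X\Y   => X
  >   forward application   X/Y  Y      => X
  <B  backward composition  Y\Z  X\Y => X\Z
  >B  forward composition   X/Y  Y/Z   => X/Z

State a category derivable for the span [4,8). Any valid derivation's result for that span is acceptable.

[0,8] S   <
  [0,3] NP   <
    [0,2] N   <
      [0,1] "song" : PP
      [1,2] "every" : N\PP
    [2,3] "ate" : NP\N
  [3,8] S\NP   <
    [3,4] "idea" : S
    [4,8] (S\NP)\S   >
      [4,5] "city" : ((S\NP)\S)/NP
      [5,8] NP   >
        [5,6] "the" : NP/S
        [6,8] S   <
          [6,7] "in" : N/PP
          [7,8] "this" : S\(N/PP)

(S\NP)\S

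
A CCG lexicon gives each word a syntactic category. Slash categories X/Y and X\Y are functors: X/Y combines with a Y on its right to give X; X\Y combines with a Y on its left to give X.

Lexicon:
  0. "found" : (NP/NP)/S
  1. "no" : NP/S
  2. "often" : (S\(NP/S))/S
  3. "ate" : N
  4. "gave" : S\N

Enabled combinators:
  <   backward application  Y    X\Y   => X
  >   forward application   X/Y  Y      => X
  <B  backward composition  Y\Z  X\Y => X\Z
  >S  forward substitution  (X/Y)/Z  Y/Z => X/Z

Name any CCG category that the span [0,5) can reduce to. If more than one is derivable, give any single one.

[0,5] S   <
  [0,2] NP/S   >S
    [0,1] "found" : (NP/NP)/S
    [1,2] "no" : NP/S
  [2,5] S\(NP/S)   >
    [2,3] "often" : (S\(NP/S))/S
    [3,5] S   <
      [3,4] "ate" : N
      [4,5] "gave" : S\N

S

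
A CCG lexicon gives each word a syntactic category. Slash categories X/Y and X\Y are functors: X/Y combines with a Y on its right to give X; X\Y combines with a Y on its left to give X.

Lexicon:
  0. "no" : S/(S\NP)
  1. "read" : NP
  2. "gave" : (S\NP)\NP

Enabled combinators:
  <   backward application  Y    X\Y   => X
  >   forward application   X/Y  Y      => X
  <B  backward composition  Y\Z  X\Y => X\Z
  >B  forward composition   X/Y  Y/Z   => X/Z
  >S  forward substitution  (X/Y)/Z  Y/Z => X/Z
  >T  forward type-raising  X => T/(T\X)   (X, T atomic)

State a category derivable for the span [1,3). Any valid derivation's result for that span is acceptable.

S\NP

[0,3] S   >
  [0,1] "no" : S/(S\NP)
  [1,3] S\NP   <
    [1,2] "read" : NP
    [2,3] "gave" : (S\NP)\NP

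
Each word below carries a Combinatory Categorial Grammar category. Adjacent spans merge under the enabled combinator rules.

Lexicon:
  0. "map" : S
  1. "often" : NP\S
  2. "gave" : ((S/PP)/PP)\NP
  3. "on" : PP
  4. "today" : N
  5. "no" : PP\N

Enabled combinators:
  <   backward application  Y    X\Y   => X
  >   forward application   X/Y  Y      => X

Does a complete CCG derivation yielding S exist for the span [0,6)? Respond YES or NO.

[0,6] S   >
  [0,4] S/PP   >
    [0,3] (S/PP)/PP   <
      [0,2] NP   <
        [0,1] "map" : S
        [1,2] "often" : NP\S
      [2,3] "gave" : ((S/PP)/PP)\NP
    [3,4] "on" : PP
  [4,6] PP   <
    [4,5] "today" : N
    [5,6] "no" : PP\N

YES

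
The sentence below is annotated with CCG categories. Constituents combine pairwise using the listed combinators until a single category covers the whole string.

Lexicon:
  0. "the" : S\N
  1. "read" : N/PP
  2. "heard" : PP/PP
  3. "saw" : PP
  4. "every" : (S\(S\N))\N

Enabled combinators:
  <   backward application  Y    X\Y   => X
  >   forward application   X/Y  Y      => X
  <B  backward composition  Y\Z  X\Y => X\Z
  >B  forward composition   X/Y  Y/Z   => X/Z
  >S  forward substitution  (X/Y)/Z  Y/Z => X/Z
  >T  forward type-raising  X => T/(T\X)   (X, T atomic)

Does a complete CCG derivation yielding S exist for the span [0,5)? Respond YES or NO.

[0,5] S   <
  [0,1] "the" : S\N
  [1,5] S\(S\N)   <
    [1,4] N   >
      [1,3] N/PP   >B
        [1,2] "read" : N/PP
        [2,3] "heard" : PP/PP
      [3,4] "saw" : PP
    [4,5] "every" : (S\(S\N))\N

YES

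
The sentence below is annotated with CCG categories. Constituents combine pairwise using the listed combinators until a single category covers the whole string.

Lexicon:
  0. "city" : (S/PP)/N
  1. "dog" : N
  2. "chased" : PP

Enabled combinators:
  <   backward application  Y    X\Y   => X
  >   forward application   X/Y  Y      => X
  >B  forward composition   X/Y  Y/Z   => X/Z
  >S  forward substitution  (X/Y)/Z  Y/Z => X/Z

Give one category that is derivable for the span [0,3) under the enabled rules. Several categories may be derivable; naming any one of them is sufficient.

S

[0,3] S   >
  [0,2] S/PP   >
    [0,1] "city" : (S/PP)/N
    [1,2] "dog" : N
  [2,3] "chased" : PP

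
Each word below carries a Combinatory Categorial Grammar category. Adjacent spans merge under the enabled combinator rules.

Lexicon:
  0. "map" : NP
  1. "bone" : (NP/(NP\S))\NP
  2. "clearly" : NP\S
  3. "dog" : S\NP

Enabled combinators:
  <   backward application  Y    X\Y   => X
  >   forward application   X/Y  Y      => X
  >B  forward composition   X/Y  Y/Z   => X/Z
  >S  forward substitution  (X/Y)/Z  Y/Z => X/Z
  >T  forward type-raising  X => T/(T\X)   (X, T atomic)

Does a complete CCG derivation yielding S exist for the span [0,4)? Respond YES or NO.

YES

[0,4] S   <
  [0,3] NP   >
    [0,2] NP/(NP\S)   <
      [0,1] "map" : NP
      [1,2] "bone" : (NP/(NP\S))\NP
    [2,3] "clearly" : NP\S
  [3,4] "dog" : S\NP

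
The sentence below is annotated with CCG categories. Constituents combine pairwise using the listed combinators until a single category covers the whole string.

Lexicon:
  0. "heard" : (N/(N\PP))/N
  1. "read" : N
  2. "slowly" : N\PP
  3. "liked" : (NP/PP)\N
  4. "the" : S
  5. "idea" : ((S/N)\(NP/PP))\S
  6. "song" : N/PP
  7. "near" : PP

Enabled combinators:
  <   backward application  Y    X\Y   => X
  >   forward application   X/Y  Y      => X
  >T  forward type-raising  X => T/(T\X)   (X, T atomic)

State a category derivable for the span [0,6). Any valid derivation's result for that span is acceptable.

S/N

[0,8] S   >
  [0,6] S/N   <
    [0,4] NP/PP   <
      [0,3] N   >
        [0,2] N/(N\PP)   >
          [0,1] "heard" : (N/(N\PP))/N
          [1,2] "read" : N
        [2,3] "slowly" : N\PP
      [3,4] "liked" : (NP/PP)\N
    [4,6] (S/N)\(NP/PP)   <
      [4,5] "the" : S
      [5,6] "idea" : ((S/N)\(NP/PP))\S
  [6,8] N   >
    [6,7] "song" : N/PP
    [7,8] "near" : PP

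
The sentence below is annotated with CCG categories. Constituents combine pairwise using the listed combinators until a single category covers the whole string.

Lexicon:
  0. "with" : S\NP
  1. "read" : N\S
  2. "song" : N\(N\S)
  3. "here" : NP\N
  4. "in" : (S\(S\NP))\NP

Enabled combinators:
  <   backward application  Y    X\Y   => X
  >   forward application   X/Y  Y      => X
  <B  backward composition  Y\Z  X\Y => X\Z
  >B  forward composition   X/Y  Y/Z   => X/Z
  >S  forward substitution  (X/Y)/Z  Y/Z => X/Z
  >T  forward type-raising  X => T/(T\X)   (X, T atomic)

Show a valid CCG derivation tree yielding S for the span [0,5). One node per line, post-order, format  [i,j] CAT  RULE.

[0,1] S\NP  lex  "with"
[1,2] N\S  lex  "read"
[2,3] N\(N\S)  lex  "song"
[1,3] N  <  k=2
[3,4] NP\N  lex  "here"
[1,4] NP  <  k=3
[4,5] (S\(S\NP))\NP  lex  "in"
[1,5] S\(S\NP)  <  k=4
[0,5] S  <  k=1

[0,5] S   <
  [0,1] "with" : S\NP
  [1,5] S\(S\NP)   <
    [1,4] NP   <
      [1,3] N   <
        [1,2] "read" : N\S
        [2,3] "song" : N\(N\S)
      [3,4] "here" : NP\N
    [4,5] "in" : (S\(S\NP))\NP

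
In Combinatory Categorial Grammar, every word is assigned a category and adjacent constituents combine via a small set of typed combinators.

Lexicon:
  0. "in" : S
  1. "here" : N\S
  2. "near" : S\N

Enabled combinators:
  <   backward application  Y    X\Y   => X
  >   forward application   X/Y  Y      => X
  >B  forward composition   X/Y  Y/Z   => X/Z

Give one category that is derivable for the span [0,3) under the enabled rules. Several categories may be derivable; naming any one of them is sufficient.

[0,3] S   <
  [0,2] N   <
    [0,1] "in" : S
    [1,2] "here" : N\S
  [2,3] "near" : S\N

S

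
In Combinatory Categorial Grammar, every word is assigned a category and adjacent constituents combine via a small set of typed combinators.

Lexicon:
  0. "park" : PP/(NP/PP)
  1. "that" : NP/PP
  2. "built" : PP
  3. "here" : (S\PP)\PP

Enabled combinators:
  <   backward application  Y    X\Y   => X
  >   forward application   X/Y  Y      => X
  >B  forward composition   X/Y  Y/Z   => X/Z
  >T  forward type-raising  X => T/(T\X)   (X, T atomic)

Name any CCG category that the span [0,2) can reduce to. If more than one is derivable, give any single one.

[0,4] S   <
  [0,2] PP   >
    [0,1] "park" : PP/(NP/PP)
    [1,2] "that" : NP/PP
  [2,4] S\PP   <
    [2,3] "built" : PP
    [3,4] "here" : (S\PP)\PP

PP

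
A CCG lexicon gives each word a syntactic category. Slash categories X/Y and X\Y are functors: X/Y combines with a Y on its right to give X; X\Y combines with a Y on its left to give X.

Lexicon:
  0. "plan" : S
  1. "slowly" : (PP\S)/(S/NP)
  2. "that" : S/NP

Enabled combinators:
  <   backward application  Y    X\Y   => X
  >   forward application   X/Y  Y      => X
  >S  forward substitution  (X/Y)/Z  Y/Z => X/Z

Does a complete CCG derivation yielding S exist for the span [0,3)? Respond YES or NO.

NO

S (PP\S)/(S/NP) S/NP
CKY chart[0,3] = {PP}; S ∉ chart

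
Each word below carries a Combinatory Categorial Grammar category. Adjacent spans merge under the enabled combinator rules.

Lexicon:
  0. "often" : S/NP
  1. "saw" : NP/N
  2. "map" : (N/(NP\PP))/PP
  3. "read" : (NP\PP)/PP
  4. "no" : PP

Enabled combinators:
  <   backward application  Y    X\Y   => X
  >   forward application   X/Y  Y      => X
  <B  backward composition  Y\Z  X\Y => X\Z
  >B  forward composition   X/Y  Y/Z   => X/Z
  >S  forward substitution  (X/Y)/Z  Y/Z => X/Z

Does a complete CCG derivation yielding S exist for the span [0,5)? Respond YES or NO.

[0,5] S   >
  [0,2] S/N   >B
    [0,1] "often" : S/NP
    [1,2] "saw" : NP/N
  [2,5] N   >
    [2,4] N/PP   >S
      [2,3] "map" : (N/(NP\PP))/PP
      [3,4] "read" : (NP\PP)/PP
    [4,5] "no" : PP

YES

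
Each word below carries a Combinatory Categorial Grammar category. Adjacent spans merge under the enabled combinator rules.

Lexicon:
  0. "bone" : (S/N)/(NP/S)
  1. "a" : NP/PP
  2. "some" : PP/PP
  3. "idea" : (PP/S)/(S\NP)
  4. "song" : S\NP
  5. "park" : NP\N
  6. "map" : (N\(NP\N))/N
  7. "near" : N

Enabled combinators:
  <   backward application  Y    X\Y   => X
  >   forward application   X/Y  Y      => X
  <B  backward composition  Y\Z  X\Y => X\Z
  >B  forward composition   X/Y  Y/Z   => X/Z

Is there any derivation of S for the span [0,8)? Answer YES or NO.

[0,8] S   >
  [0,5] S/N   >
    [0,1] "bone" : (S/N)/(NP/S)
    [1,5] NP/S   >B
      [1,3] NP/PP   >B
        [1,2] "a" : NP/PP
        [2,3] "some" : PP/PP
      [3,5] PP/S   >
        [3,4] "idea" : (PP/S)/(S\NP)
        [4,5] "song" : S\NP
  [5,8] N   <
    [5,6] "park" : NP\N
    [6,8] N\(NP\N)   >
      [6,7] "map" : (N\(NP\N))/N
      [7,8] "near" : N

YES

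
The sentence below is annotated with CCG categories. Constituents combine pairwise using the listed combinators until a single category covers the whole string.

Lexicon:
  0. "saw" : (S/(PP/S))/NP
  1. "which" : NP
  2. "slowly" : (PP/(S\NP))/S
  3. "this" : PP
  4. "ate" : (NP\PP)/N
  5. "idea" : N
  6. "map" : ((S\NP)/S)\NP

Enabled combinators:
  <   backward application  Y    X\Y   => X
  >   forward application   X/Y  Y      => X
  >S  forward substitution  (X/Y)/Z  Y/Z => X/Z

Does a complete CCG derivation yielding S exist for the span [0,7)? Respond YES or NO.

YES

[0,7] S   >
  [0,2] S/(PP/S)   >
    [0,1] "saw" : (S/(PP/S))/NP
    [1,2] "which" : NP
  [2,7] PP/S   >S
    [2,3] "slowly" : (PP/(S\NP))/S
    [3,7] (S\NP)/S   <
      [3,6] NP   <
        [3,4] "this" : PP
        [4,6] NP\PP   >
          [4,5] "ate" : (NP\PP)/N
          [5,6] "idea" : N
      [6,7] "map" : ((S\NP)/S)\NP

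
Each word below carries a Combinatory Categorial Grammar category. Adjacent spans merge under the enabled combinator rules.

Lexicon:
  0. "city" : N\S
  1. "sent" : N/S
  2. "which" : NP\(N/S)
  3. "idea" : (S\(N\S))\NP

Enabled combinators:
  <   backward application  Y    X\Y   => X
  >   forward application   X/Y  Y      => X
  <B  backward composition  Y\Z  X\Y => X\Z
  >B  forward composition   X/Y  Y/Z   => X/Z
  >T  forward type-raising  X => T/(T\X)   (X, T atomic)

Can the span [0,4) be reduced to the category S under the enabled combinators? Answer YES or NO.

YES

[0,4] S   <
  [0,1] "city" : N\S
  [1,4] S\(N\S)   <
    [1,3] NP   <
      [1,2] "sent" : N/S
      [2,3] "which" : NP\(N/S)
    [3,4] "idea" : (S\(N\S))\NP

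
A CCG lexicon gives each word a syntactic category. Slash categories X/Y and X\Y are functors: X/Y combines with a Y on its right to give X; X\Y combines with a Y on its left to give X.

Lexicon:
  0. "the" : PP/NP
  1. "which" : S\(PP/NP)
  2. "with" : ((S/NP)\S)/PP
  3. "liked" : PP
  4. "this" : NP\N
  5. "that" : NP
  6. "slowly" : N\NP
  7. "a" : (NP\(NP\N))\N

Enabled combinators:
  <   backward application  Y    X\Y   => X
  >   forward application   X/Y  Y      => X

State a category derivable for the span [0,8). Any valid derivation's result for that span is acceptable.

[0,8] S   >
  [0,4] S/NP   <
    [0,2] S   <
      [0,1] "the" : PP/NP
      [1,2] "which" : S\(PP/NP)
    [2,4] (S/NP)\S   >
      [2,3] "with" : ((S/NP)\S)/PP
      [3,4] "liked" : PP
  [4,8] NP   <
    [4,5] "this" : NP\N
    [5,8] NP\(NP\N)   <
      [5,7] N   <
        [5,6] "that" : NP
        [6,7] "slowly" : N\NP
      [7,8] "a" : (NP\(NP\N))\N

S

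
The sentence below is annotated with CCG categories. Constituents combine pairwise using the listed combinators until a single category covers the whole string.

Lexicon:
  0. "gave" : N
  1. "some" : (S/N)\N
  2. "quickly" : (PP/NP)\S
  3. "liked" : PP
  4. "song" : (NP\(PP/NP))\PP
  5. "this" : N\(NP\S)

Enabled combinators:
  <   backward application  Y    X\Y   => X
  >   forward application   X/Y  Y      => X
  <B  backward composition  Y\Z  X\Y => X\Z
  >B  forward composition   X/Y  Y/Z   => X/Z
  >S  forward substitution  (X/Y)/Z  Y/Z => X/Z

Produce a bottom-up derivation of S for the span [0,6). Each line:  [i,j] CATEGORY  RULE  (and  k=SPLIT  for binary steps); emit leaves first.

[0,1] N  lex  "gave"
[1,2] (S/N)\N  lex  "some"
[0,2] S/N  <  k=1
[2,3] (PP/NP)\S  lex  "quickly"
[3,4] PP  lex  "liked"
[4,5] (NP\(PP/NP))\PP  lex  "song"
[3,5] NP\(PP/NP)  <  k=4
[2,5] NP\S  <B  k=3
[5,6] N\(NP\S)  lex  "this"
[2,6] N  <  k=5
[0,6] S  >  k=2

[0,6] S   >
  [0,2] S/N   <
    [0,1] "gave" : N
    [1,2] "some" : (S/N)\N
  [2,6] N   <
    [2,5] NP\S   <B
      [2,3] "quickly" : (PP/NP)\S
      [3,5] NP\(PP/NP)   <
        [3,4] "liked" : PP
        [4,5] "song" : (NP\(PP/NP))\PP
    [5,6] "this" : N\(NP\S)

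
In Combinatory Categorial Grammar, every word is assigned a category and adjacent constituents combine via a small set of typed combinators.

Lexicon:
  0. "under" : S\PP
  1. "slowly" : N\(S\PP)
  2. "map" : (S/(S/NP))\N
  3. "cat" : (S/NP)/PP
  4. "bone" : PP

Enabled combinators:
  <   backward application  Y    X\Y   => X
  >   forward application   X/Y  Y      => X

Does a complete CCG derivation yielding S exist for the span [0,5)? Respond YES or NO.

[0,5] S   >
  [0,3] S/(S/NP)   <
    [0,2] N   <
      [0,1] "under" : S\PP
      [1,2] "slowly" : N\(S\PP)
    [2,3] "map" : (S/(S/NP))\N
  [3,5] S/NP   >
    [3,4] "cat" : (S/NP)/PP
    [4,5] "bone" : PP

YES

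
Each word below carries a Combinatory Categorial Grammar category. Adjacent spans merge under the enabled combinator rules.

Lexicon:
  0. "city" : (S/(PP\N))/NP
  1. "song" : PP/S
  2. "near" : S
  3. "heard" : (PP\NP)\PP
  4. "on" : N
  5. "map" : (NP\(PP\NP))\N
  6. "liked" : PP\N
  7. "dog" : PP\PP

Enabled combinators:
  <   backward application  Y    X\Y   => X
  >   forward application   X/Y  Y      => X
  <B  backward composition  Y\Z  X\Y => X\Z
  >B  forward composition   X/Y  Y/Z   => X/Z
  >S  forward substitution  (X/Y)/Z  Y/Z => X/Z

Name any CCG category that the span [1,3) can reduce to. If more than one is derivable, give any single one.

PP

[0,8] S   >
  [0,6] S/(PP\N)   >
    [0,1] "city" : (S/(PP\N))/NP
    [1,6] NP   <
      [1,4] PP\NP   <
        [1,3] PP   >
          [1,2] "song" : PP/S
          [2,3] "near" : S
        [3,4] "heard" : (PP\NP)\PP
      [4,6] NP\(PP\NP)   <
        [4,5] "on" : N
        [5,6] "map" : (NP\(PP\NP))\N
  [6,8] PP\N   <B
    [6,7] "liked" : PP\N
    [7,8] "dog" : PP\PP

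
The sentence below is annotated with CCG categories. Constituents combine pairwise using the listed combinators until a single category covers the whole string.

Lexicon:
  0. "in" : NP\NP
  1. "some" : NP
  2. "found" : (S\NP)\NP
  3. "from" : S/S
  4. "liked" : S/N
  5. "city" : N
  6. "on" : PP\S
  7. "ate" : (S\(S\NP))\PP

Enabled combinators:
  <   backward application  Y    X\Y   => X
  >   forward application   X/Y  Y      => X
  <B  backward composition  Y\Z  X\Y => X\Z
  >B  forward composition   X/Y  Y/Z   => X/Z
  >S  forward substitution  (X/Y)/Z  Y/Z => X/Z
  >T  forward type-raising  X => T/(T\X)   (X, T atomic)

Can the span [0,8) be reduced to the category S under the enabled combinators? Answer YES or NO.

YES

[0,8] S   <
  [0,3] S\NP   <B
    [0,1] "in" : NP\NP
    [1,3] S\NP   <
      [1,2] "some" : NP
      [2,3] "found" : (S\NP)\NP
  [3,8] S\(S\NP)   <
    [3,7] PP   <
      [3,6] S   >
        [3,5] S/N   >B
          [3,4] "from" : S/S
          [4,5] "liked" : S/N
        [5,6] "city" : N
      [6,7] "on" : PP\S
    [7,8] "ate" : (S\(S\NP))\PP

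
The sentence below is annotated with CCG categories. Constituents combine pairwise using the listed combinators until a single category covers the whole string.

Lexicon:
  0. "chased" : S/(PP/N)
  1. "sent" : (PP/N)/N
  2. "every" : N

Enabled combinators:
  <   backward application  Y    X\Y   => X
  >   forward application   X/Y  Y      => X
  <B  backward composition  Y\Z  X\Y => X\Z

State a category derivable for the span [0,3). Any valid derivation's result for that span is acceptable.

[0,3] S   >
  [0,1] "chased" : S/(PP/N)
  [1,3] PP/N   >
    [1,2] "sent" : (PP/N)/N
    [2,3] "every" : N

S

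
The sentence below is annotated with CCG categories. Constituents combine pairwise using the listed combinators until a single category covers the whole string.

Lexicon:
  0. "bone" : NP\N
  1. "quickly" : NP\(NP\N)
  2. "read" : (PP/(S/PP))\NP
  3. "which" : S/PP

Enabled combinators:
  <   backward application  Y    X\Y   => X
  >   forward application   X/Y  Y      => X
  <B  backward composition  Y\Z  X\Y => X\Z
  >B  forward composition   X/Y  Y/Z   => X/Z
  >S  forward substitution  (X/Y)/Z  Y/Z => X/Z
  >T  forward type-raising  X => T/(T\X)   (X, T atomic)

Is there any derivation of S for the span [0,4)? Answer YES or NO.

NP\N NP\(NP\N) (PP/(S/PP))\NP S/PP
CKY chart[0,4] = {N/(N\PP), NP/(NP\PP), PP, PP/(PP\PP), S/(S\PP)}; S ∉ chart

NO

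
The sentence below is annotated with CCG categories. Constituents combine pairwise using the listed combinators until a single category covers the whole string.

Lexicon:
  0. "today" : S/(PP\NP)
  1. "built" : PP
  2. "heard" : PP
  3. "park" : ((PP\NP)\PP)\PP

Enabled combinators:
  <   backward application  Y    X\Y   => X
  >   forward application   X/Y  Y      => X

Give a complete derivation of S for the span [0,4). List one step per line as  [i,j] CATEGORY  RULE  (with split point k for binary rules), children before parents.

[0,4] S   >
  [0,1] "today" : S/(PP\NP)
  [1,4] PP\NP   <
    [1,2] "built" : PP
    [2,4] (PP\NP)\PP   <
      [2,3] "heard" : PP
      [3,4] "park" : ((PP\NP)\PP)\PP

[0,1] S/(PP\NP)  lex  "today"
[1,2] PP  lex  "built"
[2,3] PP  lex  "heard"
[3,4] ((PP\NP)\PP)\PP  lex  "park"
[2,4] (PP\NP)\PP  <  k=3
[1,4] PP\NP  <  k=2
[0,4] S  >  k=1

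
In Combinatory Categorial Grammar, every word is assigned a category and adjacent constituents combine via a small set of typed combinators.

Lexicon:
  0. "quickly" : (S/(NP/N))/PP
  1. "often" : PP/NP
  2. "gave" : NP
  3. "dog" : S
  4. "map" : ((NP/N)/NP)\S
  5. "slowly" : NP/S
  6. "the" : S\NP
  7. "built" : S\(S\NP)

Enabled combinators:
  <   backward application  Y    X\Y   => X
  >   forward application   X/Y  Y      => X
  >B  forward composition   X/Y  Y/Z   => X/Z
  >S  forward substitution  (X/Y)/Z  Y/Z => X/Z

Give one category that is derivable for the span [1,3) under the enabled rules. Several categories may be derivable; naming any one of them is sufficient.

PP

[0,8] S   >
  [0,5] S/NP   >B
    [0,3] S/(NP/N)   >
      [0,1] "quickly" : (S/(NP/N))/PP
      [1,3] PP   >
        [1,2] "often" : PP/NP
        [2,3] "gave" : NP
    [3,5] (NP/N)/NP   <
      [3,4] "dog" : S
      [4,5] "map" : ((NP/N)/NP)\S
  [5,8] NP   >
    [5,6] "slowly" : NP/S
    [6,8] S   <
      [6,7] "the" : S\NP
      [7,8] "built" : S\(S\NP)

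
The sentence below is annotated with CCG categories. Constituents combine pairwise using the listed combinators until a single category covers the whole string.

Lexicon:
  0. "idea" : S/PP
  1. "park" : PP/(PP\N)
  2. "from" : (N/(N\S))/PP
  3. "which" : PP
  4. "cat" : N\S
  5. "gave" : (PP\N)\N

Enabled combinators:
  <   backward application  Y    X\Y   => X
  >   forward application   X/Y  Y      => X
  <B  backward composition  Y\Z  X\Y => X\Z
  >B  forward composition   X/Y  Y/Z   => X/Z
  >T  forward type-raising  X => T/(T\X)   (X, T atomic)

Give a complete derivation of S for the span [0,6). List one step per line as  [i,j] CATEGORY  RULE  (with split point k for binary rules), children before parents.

[0,6] S   >
  [0,1] "idea" : S/PP
  [1,6] PP   >
    [1,2] "park" : PP/(PP\N)
    [2,6] PP\N   <
      [2,5] N   >
        [2,4] N/(N\S)   >
          [2,3] "from" : (N/(N\S))/PP
          [3,4] "which" : PP
        [4,5] "cat" : N\S
      [5,6] "gave" : (PP\N)\N

[0,1] S/PP  lex  "idea"
[1,2] PP/(PP\N)  lex  "park"
[2,3] (N/(N\S))/PP  lex  "from"
[3,4] PP  lex  "which"
[2,4] N/(N\S)  >  k=3
[4,5] N\S  lex  "cat"
[2,5] N  >  k=4
[5,6] (PP\N)\N  lex  "gave"
[2,6] PP\N  <  k=5
[1,6] PP  >  k=2
[0,6] S  >  k=1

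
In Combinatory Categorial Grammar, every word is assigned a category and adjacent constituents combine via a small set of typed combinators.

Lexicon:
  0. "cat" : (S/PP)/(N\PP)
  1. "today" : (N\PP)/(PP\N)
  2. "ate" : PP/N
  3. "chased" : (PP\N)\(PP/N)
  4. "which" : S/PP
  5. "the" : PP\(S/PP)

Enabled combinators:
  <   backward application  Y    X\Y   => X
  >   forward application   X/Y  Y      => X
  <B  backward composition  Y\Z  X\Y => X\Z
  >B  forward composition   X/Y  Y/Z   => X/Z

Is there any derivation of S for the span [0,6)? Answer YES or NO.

[0,6] S   >
  [0,4] S/PP   >
    [0,1] "cat" : (S/PP)/(N\PP)
    [1,4] N\PP   >
      [1,2] "today" : (N\PP)/(PP\N)
      [2,4] PP\N   <
        [2,3] "ate" : PP/N
        [3,4] "chased" : (PP\N)\(PP/N)
  [4,6] PP   <
    [4,5] "which" : S/PP
    [5,6] "the" : PP\(S/PP)

YES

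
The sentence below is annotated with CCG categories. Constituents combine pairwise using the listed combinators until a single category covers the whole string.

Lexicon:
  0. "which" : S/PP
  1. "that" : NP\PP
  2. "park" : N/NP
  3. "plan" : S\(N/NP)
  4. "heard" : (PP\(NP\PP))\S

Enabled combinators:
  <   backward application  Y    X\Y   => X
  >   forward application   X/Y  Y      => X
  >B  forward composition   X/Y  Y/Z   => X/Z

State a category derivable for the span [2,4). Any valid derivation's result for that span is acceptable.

[0,5] S   >
  [0,1] "which" : S/PP
  [1,5] PP   <
    [1,2] "that" : NP\PP
    [2,5] PP\(NP\PP)   <
      [2,4] S   <
        [2,3] "park" : N/NP
        [3,4] "plan" : S\(N/NP)
      [4,5] "heard" : (PP\(NP\PP))\S

S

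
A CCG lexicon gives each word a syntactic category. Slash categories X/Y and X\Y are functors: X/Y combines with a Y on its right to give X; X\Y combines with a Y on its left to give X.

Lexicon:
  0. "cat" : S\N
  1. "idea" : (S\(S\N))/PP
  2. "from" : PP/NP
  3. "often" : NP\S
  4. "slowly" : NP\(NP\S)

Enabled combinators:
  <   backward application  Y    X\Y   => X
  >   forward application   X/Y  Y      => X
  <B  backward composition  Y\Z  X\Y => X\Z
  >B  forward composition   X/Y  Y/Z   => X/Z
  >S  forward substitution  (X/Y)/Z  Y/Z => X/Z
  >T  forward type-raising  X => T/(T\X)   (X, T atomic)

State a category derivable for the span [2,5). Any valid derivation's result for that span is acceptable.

PP

[0,5] S   <
  [0,1] "cat" : S\N
  [1,5] S\(S\N)   >
    [1,2] "idea" : (S\(S\N))/PP
    [2,5] PP   >
      [2,3] "from" : PP/NP
      [3,5] NP   <
        [3,4] "often" : NP\S
        [4,5] "slowly" : NP\(NP\S)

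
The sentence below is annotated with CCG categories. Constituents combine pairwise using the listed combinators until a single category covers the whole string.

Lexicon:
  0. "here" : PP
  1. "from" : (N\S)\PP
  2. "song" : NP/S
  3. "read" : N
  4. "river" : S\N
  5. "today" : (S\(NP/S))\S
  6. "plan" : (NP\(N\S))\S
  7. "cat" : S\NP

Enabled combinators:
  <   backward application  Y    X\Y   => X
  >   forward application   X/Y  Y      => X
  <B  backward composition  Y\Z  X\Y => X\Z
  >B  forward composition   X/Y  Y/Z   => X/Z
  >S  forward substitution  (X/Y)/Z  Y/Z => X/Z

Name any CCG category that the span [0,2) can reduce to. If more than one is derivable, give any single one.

[0,8] S   <
  [0,7] NP   <
    [0,2] N\S   <
      [0,1] "here" : PP
      [1,2] "from" : (N\S)\PP
    [2,7] NP\(N\S)   <
      [2,6] S   <
        [2,3] "song" : NP/S
        [3,6] S\(NP/S)   <
          [3,5] S   <
            [3,4] "read" : N
            [4,5] "river" : S\N
          [5,6] "today" : (S\(NP/S))\S
      [6,7] "plan" : (NP\(N\S))\S
  [7,8] "cat" : S\NP

N\S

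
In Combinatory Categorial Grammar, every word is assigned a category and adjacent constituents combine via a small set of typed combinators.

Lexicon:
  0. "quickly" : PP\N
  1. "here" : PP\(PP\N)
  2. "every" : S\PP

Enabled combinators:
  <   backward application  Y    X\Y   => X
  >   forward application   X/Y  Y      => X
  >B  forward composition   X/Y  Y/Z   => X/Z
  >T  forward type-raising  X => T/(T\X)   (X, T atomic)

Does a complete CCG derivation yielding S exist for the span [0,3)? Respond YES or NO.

YES

[0,3] S   <
  [0,2] PP   <
    [0,1] "quickly" : PP\N
    [1,2] "here" : PP\(PP\N)
  [2,3] "every" : S\PP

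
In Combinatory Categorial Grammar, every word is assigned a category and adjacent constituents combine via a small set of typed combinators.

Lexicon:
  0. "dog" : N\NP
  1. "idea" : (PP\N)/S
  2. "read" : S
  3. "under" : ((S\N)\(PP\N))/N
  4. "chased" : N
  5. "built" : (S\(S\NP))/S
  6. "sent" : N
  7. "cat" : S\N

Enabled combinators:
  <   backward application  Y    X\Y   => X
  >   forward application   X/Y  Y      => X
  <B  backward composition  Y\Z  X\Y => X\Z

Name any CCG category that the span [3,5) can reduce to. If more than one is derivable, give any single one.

[0,8] S   <
  [0,5] S\NP   <B
    [0,1] "dog" : N\NP
    [1,5] S\N   <
      [1,3] PP\N   >
        [1,2] "idea" : (PP\N)/S
        [2,3] "read" : S
      [3,5] (S\N)\(PP\N)   >
        [3,4] "under" : ((S\N)\(PP\N))/N
        [4,5] "chased" : N
  [5,8] S\(S\NP)   >
    [5,6] "built" : (S\(S\NP))/S
    [6,8] S   <
      [6,7] "sent" : N
      [7,8] "cat" : S\N

(S\N)\(PP\N)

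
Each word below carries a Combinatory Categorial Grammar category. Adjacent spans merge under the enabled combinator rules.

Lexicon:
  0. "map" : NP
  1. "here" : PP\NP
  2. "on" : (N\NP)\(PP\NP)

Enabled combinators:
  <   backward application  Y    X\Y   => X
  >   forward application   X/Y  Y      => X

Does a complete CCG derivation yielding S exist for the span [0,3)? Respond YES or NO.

NP PP\NP (N\NP)\(PP\NP)
CKY chart[0,3] = {N}; S ∉ chart

NO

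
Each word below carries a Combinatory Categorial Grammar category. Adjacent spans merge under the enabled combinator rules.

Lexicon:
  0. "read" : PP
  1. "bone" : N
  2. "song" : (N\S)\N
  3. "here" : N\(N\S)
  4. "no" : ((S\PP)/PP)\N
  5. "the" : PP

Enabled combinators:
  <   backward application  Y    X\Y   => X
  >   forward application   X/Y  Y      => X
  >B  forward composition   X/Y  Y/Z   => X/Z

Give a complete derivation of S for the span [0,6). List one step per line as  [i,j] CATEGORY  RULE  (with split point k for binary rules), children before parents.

[0,1] PP  lex  "read"
[1,2] N  lex  "bone"
[2,3] (N\S)\N  lex  "song"
[1,3] N\S  <  k=2
[3,4] N\(N\S)  lex  "here"
[1,4] N  <  k=3
[4,5] ((S\PP)/PP)\N  lex  "no"
[1,5] (S\PP)/PP  <  k=4
[5,6] PP  lex  "the"
[1,6] S\PP  >  k=5
[0,6] S  <  k=1

[0,6] S   <
  [0,1] "read" : PP
  [1,6] S\PP   >
    [1,5] (S\PP)/PP   <
      [1,4] N   <
        [1,3] N\S   <
          [1,2] "bone" : N
          [2,3] "song" : (N\S)\N
        [3,4] "here" : N\(N\S)
      [4,5] "no" : ((S\PP)/PP)\N
    [5,6] "the" : PP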